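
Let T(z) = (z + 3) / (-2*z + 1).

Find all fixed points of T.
T(z) = z means z + 3 = z*(-2*z + 1), i.e.
  -2*z^2 - 3 = 0.
Discriminant: (0)^2 - 4*(-2)*(-3) = -24, so the roots are complex conjugates.
  z = (0 ± I*sqrt(24))/(2*(-2))
Fixed points: {-sqrt(6)*I/2, sqrt(6)*I/2}

Final answer: {-sqrt(6)*I/2, sqrt(6)*I/2}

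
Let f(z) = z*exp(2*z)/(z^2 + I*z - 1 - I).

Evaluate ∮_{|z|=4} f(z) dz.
By the residue theorem, ∮_C f(z) dz = 2πi · (sum of the residues of f at the poles inside |z| = 4).

The denominator factors as (z + 1 + I)*(z - 1), so the singularities of f are simple poles at z = -1 - I, z = 1.
  |-1 - I|² = 2 < 16 = 4², so this pole is inside the contour.
  |1|² = 1 < 16 = 4², so this pole is inside the contour.

With P(z) = z*exp(2*z) and Q(z) = z^2 + I*z - 1 - I, each pole is simple, so Res(f, z₀) = P(z₀)/Q'(z₀) with Q'(z) = 2*z + I.
  Res(f, -1 - I) = P(-1 - I)/Q'(-1 - I) = ((-1 - I)*exp(-2 - 2*I))/(-2 - I) = (3/5 + I/5)*exp(-2 - 2*I)
  Res(f, 1) = P(1)/Q'(1) = (exp(2))/(2 + I) = (2/5 - I/5)*exp(2)

Sum of residues inside C: (2/5 - I/5)*exp(2) + (3/5 + I/5)*exp(-2 - 2*I)
∮_C f(z) dz = 2πi · ((2/5 - I/5)*exp(2) + (3/5 + I/5)*exp(-2 - 2*I)) = pi*(-2/5 + 6*I/5)*exp(-2 - 2*I) + pi*(2/5 + 4*I/5)*exp(2)

Final answer: pi*(-2/5 + 6*I/5)*exp(-2 - 2*I) + pi*(2/5 + 4*I/5)*exp(2)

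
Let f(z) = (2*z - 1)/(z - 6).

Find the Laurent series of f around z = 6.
Put w = z - (6), i.e. z = w + 6. The denominator is w, so it suffices to rewrite the numerator in powers of w.

P(z) = 2*z - 1
P(w + 6) = 11 + 2*w

Dividing each term by w:
  f = 11/w + 2

Substituting back w = z - 6:
  f(z) = 11/(z - 6) + 2

The series is finite because the numerator is a polynomial; the negative powers form the principal part, and the coefficient of 1/(z - 6) gives Res(f, 6) = 11.

Final answer: 11/(z - 6) + 2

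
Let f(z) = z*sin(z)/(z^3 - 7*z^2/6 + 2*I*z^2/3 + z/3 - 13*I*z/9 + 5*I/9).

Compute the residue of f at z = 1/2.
(-54/793 + 504*I/793)*sin(1/2)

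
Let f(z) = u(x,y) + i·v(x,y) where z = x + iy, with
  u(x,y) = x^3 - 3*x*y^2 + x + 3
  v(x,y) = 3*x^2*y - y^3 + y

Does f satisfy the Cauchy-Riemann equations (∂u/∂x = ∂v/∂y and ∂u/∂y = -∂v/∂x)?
∂u/∂x = 3*x^2 - 3*y^2 + 1
∂v/∂y = 3*x^2 - 3*y^2 + 1
∂u/∂y = -6*x*y
∂v/∂x = 6*x*y
∂u/∂x = ∂v/∂y and ∂u/∂y = -∂v/∂x hold identically; f is analytic.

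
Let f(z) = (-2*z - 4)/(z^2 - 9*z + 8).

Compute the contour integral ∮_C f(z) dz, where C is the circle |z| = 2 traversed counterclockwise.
By the residue theorem, ∮_C f(z) dz = 2πi · (sum of the residues of f at the poles inside |z| = 2).

The denominator factors as (z - 1)*(z - 8), so the singularities of f are simple poles at z = 1, z = 8.
  |1|² = 1 < 4 = 2², so this pole is inside the contour.
  |8|² = 64 > 4 = 2², so this pole is outside the contour.

With P(z) = -2*z - 4 and Q(z) = z^2 - 9*z + 8, each pole is simple, so Res(f, z₀) = P(z₀)/Q'(z₀) with Q'(z) = 2*z - 9.
  Res(f, 1) = P(1)/Q'(1) = (-6)/(-7) = 6/7

∮_C f(z) dz = 2πi · (6/7) = 12*I*pi/7

Final answer: 12*I*pi/7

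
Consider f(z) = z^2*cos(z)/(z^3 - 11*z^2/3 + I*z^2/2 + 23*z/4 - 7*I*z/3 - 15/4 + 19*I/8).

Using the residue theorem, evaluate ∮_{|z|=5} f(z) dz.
pi*(123/50 - 9*I/50)*cos(3/2 + I) + pi*(-1572/1325 - 149*I/1325)*cos(2/3 - 3*I/2) + pi*(-135/106 + 243*I/106)*cos(3/2)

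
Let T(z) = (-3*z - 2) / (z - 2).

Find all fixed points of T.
{-1/2 - sqrt(7)*I/2, -1/2 + sqrt(7)*I/2}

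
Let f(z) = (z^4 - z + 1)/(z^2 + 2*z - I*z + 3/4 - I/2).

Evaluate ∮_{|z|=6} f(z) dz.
By the residue theorem, ∮_C f(z) dz = 2πi · (sum of the residues of f at the poles inside |z| = 6).

The denominator factors as (z + 3/2 - I)*(z + 1/2), so the singularities of f are simple poles at z = -3/2 + I, z = -1/2.
  |-3/2 + I|² = 13/4 < 36 = 6², so this pole is inside the contour.
  |-1/2|² = 1/4 < 36 = 6², so this pole is inside the contour.

With P(z) = z^4 - z + 1 and Q(z) = z^2 + 2*z - I*z + 3/4 - I/2, each pole is simple, so Res(f, z₀) = P(z₀)/Q'(z₀) with Q'(z) = 2*z + 2 - I.
  Res(f, -3/2 + I) = P(-3/2 + I)/Q'(-3/2 + I) = (-79/16 - 17*I/2)/(-1 + I) = -57/32 + 215*I/32
  Res(f, -1/2) = P(-1/2)/Q'(-1/2) = (25/16)/(1 - I) = 25/32 + 25*I/32

Sum of residues inside C: -1 + 15*I/2
∮_C f(z) dz = 2πi · (-1 + 15*I/2) = pi*(-15 - 2*I)

Final answer: pi*(-15 - 2*I)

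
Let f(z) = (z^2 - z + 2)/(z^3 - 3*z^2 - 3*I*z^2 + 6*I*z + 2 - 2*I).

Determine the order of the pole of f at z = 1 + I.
Factor the denominator:
  z^3 - 3*z^2 - 3*I*z^2 + 6*I*z + 2 - 2*I = (z - 1 - I)^3

The numerator P(z) = z^2 - z + 2 has P(1 + I) = 1 + I ≠ 0, so no factor of (z - 1 - I) cancels.
Near z = 1 + I we can therefore write f(z) = g(z)/(z - 1 - I)^3 with g analytic at 1 + I and g(1 + I) ≠ 0 (g is just the numerator).

Hence z = 1 + I is a pole of order 3.

Final answer: 3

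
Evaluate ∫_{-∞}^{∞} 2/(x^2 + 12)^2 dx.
Let f(z) = 2/(z^2 + 12)^2. The denominator has no real zeros and deg Q - deg P = 4 ≥ 2, so the integral of f over the upper semicircle |z| = R tends to 0 as R → ∞. Closing the contour in the upper half-plane,
  ∫_{-∞}^{∞} f(x) dx = 2πi · Σ Res(f, z_k)  over the poles with Im z_k > 0.

Zeros of the denominator: z^2 + 12 = 0 gives z = ±2*sqrt(3)*I.
Upper half-plane: z = 2*sqrt(3)*I (a pole of order 2).

Write f(z) = g(z)/(z - 2*sqrt(3)*I)^2 with g(z) = 2/(z + 2*sqrt(3)*I)^2. For a double pole, Res(f, z₀) = g'(z₀):
  g'(z) = -4/(z + 2*sqrt(3)*I)^3
  Res(f, 2*sqrt(3)*I) = g'(2*sqrt(3)*I) = -sqrt(3)*I/144

∫_{-∞}^{∞} f(x) dx = 2πi · (-sqrt(3)*I/144) = sqrt(3)*pi/72

Final answer: sqrt(3)*pi/72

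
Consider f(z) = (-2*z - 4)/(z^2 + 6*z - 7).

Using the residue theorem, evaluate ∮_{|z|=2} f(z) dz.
By the residue theorem, ∮_C f(z) dz = 2πi · (sum of the residues of f at the poles inside |z| = 2).

The denominator factors as (z - 1)*(z + 7), so the singularities of f are simple poles at z = 1, z = -7.
  |1|² = 1 < 4 = 2², so this pole is inside the contour.
  |-7|² = 49 > 4 = 2², so this pole is outside the contour.

With P(z) = -2*z - 4 and Q(z) = z^2 + 6*z - 7, each pole is simple, so Res(f, z₀) = P(z₀)/Q'(z₀) with Q'(z) = 2*z + 6.
  Res(f, 1) = P(1)/Q'(1) = (-6)/(8) = -3/4

∮_C f(z) dz = 2πi · (-3/4) = -3*I*pi/2

Final answer: -3*I*pi/2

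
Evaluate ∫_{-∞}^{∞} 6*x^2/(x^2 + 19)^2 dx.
3*sqrt(19)*pi/19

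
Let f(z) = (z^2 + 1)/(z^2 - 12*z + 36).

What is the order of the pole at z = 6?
Factor the denominator:
  z^2 - 12*z + 36 = (z - 6)^2

The numerator P(z) = z^2 + 1 has P(6) = 37 ≠ 0, so no factor of (z - 6) cancels.
Near z = 6 we can therefore write f(z) = g(z)/(z - 6)^2 with g analytic at 6 and g(6) ≠ 0 (g is just the numerator).

Hence z = 6 is a pole of order 2.

Final answer: 2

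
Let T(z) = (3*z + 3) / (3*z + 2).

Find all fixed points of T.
{1/6 - sqrt(37)/6, 1/6 + sqrt(37)/6}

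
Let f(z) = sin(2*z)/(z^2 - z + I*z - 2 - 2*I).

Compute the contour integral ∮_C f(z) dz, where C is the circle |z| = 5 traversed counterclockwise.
By the residue theorem, ∮_C f(z) dz = 2πi · (sum of the residues of f at the poles inside |z| = 5).

The denominator factors as (z - 2)*(z + 1 + I), so the singularities of f are simple poles at z = 2, z = -1 - I.
  |2|² = 4 < 25 = 5², so this pole is inside the contour.
  |-1 - I|² = 2 < 25 = 5², so this pole is inside the contour.

With P(z) = sin(2*z) and Q(z) = z^2 - z + I*z - 2 - 2*I, each pole is simple, so Res(f, z₀) = P(z₀)/Q'(z₀) with Q'(z) = 2*z - 1 + I.
  Res(f, 2) = P(2)/Q'(2) = (sin(4))/(3 + I) = (3/10 - I/10)*sin(4)
  Res(f, -1 - I) = P(-1 - I)/Q'(-1 - I) = (-sin(2 + 2*I))/(-3 - I) = (3/10 - I/10)*sin(2 + 2*I)

Sum of residues inside C: (3/10 - I/10)*sin(2 + 2*I) + (3/10 - I/10)*sin(4)
∮_C f(z) dz = 2πi · ((3/10 - I/10)*sin(2 + 2*I) + (3/10 - I/10)*sin(4)) = pi*(1/5 + 3*I/5)*sin(4) + pi*(1/5 + 3*I/5)*sin(2 + 2*I)

Final answer: pi*(1/5 + 3*I/5)*sin(4) + pi*(1/5 + 3*I/5)*sin(2 + 2*I)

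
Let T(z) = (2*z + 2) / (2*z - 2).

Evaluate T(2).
3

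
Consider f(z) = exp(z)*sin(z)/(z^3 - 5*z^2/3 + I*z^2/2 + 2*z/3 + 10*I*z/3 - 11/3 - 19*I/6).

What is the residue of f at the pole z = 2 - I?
Write f(z) = P(z)/Q(z) with P(z) = exp(z)*sin(z) and Q(z) = z^3 - 5*z^2/3 + I*z^2/2 + 2*z/3 + 10*I*z/3 - 11/3 - 19*I/6.
The denominator factors as Q(z) = (z - 2 + I)*(z + 1 - 3*I/2)*(z - 2/3 + I), so z = 2 - I is a simple zero of Q and P is analytic there; z = 2 - I is therefore a simple pole and
  Res(f, z₀) = P(z₀)/Q'(z₀).

Q'(z) = 3*z^2 - 10*z/3 + I*z + 2/3 + 10*I/3, so Q'(2 - I) = 4 - 10*I/3.
P(2 - I) = exp(2 - I)*sin(2 - I).

Res(f, 2 - I) = (exp(2 - I)*sin(2 - I))/(4 - 10*I/3) = (9/61 + 15*I/122)*exp(2 - I)*sin(2 - I)

Final answer: (9/61 + 15*I/122)*exp(2 - I)*sin(2 - I)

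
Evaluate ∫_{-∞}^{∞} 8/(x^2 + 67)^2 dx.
Let f(z) = 8/(z^2 + 67)^2. The denominator has no real zeros and deg Q - deg P = 4 ≥ 2, so the integral of f over the upper semicircle |z| = R tends to 0 as R → ∞. Closing the contour in the upper half-plane,
  ∫_{-∞}^{∞} f(x) dx = 2πi · Σ Res(f, z_k)  over the poles with Im z_k > 0.

Zeros of the denominator: z^2 + 67 = 0 gives z = ±sqrt(67)*I.
Upper half-plane: z = sqrt(67)*I (a pole of order 2).

Write f(z) = g(z)/(z - sqrt(67)*I)^2 with g(z) = 8/(z + sqrt(67)*I)^2. For a double pole, Res(f, z₀) = g'(z₀):
  g'(z) = -16/(z + sqrt(67)*I)^3
  Res(f, sqrt(67)*I) = g'(sqrt(67)*I) = -2*sqrt(67)*I/4489

∫_{-∞}^{∞} f(x) dx = 2πi · (-2*sqrt(67)*I/4489) = 4*sqrt(67)*pi/4489

Final answer: 4*sqrt(67)*pi/4489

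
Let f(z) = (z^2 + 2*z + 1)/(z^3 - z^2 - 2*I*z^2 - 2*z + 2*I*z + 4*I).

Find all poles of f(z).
{2*I, 2}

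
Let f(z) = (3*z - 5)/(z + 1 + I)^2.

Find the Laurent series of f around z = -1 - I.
Put w = z - (-1 - I), i.e. z = w - 1 - I. The denominator is w^2, so it suffices to rewrite the numerator in powers of w.

P(z) = 3*z - 5
P(w - 1 - I) = -8 - 3*I + 3*w

Dividing each term by w^2:
  f = (-8 - 3*I)/w^2 + 3/w

Substituting back w = z + 1 + I:
  f(z) = (-8 - 3*I)/(z + 1 + I)^2 + 3/(z + 1 + I)

The series is finite because the numerator is a polynomial; the negative powers form the principal part, and the coefficient of 1/(z + 1 + I) gives Res(f, -1 - I) = 3.

Final answer: (-8 - 3*I)/(z + 1 + I)^2 + 3/(z + 1 + I)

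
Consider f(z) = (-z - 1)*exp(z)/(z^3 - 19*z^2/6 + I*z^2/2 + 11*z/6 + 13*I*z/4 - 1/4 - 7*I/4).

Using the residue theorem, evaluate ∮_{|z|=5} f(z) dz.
By the residue theorem, ∮_C f(z) dz = 2πi · (sum of the residues of f at the poles inside |z| = 5).

The denominator factors as (z - 1/2)*(z - 3 + 3*I/2)*(z + 1/3 - I), so the singularities of f are simple poles at z = 1/2, z = 3 - 3*I/2, z = -1/3 + I.
  |1/2|² = 1/4 < 25 = 5², so this pole is inside the contour.
  |3 - 3*I/2|² = 45/4 < 25 = 5², so this pole is inside the contour.
  |-1/3 + I|² = 10/9 < 25 = 5², so this pole is inside the contour.

With P(z) = (-z - 1)*exp(z) and Q(z) = z^3 - 19*z^2/6 + I*z^2/2 + 11*z/6 + 13*I*z/4 - 1/4 - 7*I/4, each pole is simple, so Res(f, z₀) = P(z₀)/Q'(z₀) with Q'(z) = 3*z^2 - 19*z/3 + I*z + 11/6 + 13*I/4.
  Res(f, 1/2) = P(1/2)/Q'(1/2) = (-3*exp(1/2)/2)/(-7/12 + 15*I/4) = (63/1037 + 405*I/1037)*exp(1/2)
  Res(f, 3 - 3*I/2) = P(3 - 3*I/2)/Q'(3 - 3*I/2) = ((-4 + 3*I/2)*exp(3 - 3*I/2))/(55/12 - 45*I/4) = (-507/2125 - 549*I/2125)*exp(3 - 3*I/2)
  Res(f, -1/3 + I) = P(-1/3 + I)/Q'(-1/3 + I) = ((-2/3 - I)*exp(-1/3 + I))/(5/18 - 65*I/12) = (1356/7625 - 1008*I/7625)*exp(-1/3 + I)

Sum of residues inside C: (1356/7625 - 1008*I/7625)*exp(-1/3 + I) + (63/1037 + 405*I/1037)*exp(1/2) + (-507/2125 - 549*I/2125)*exp(3 - 3*I/2)
∮_C f(z) dz = 2πi · ((1356/7625 - 1008*I/7625)*exp(-1/3 + I) + (63/1037 + 405*I/1037)*exp(1/2) + (-507/2125 - 549*I/2125)*exp(3 - 3*I/2)) = pi*(1098/2125 - 1014*I/2125)*exp(3 - 3*I/2) + pi*(-810/1037 + 126*I/1037)*exp(1/2) + pi*(2016/7625 + 2712*I/7625)*exp(-1/3 + I)

Final answer: pi*(1098/2125 - 1014*I/2125)*exp(3 - 3*I/2) + pi*(-810/1037 + 126*I/1037)*exp(1/2) + pi*(2016/7625 + 2712*I/7625)*exp(-1/3 + I)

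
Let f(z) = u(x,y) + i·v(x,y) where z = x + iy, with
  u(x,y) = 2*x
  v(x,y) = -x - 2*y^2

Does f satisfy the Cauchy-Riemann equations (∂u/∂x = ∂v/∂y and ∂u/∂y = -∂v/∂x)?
∂u/∂x = 2
∂v/∂y = -4*y
∂u/∂y = 0
∂v/∂x = -1
∂u/∂x ≠ ∂v/∂y and ∂u/∂y ≠ -∂v/∂x; the Cauchy-Riemann equations are not satisfied, so f is not analytic.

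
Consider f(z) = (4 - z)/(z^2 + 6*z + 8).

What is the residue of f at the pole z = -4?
Write f(z) = P(z)/Q(z) with P(z) = 4 - z and Q(z) = z^2 + 6*z + 8.
The denominator factors as Q(z) = (z + 2)*(z + 4), so z = -4 is a simple zero of Q and P is analytic there; z = -4 is therefore a simple pole and
  Res(f, z₀) = P(z₀)/Q'(z₀).

Q'(z) = 2*z + 6, so Q'(-4) = -2.
P(-4) = 8.

Res(f, -4) = (8)/(-2) = -4

Final answer: -4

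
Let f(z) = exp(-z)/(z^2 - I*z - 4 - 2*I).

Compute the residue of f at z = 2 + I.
(4/17 - I/17)*exp(-2 - I)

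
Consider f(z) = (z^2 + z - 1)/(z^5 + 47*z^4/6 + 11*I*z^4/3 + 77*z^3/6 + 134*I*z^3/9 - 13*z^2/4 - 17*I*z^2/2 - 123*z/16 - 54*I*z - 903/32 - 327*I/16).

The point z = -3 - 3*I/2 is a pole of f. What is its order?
Factor the denominator:
  z^5 + 47*z^4/6 + 11*I*z^4/3 + 77*z^3/6 + 134*I*z^3/9 - 13*z^2/4 - 17*I*z^2/2 - 123*z/16 - 54*I*z - 903/32 - 327*I/16 = (z + 3 + 3*I/2)^3*(z - 3/2 - I/3)*(z + 1/3 - I/2)

The numerator P(z) = z^2 + z - 1 has P(-3 - 3*I/2) = 11/4 + 15*I/2 ≠ 0, so no factor of (z + 3 + 3*I/2) cancels.
Near z = -3 - 3*I/2 we can therefore write f(z) = g(z)/(z + 3 + 3*I/2)^3 with g analytic at -3 - 3*I/2 and g(-3 - 3*I/2) ≠ 0 (g is the numerator divided by the remaining denominator factors).

Hence z = -3 - 3*I/2 is a pole of order 3.

Final answer: 3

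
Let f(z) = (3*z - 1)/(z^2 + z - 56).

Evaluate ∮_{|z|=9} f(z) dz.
By the residue theorem, ∮_C f(z) dz = 2πi · (sum of the residues of f at the poles inside |z| = 9).

The denominator factors as (z + 8)*(z - 7), so the singularities of f are simple poles at z = -8, z = 7.
  |-8|² = 64 < 81 = 9², so this pole is inside the contour.
  |7|² = 49 < 81 = 9², so this pole is inside the contour.

With P(z) = 3*z - 1 and Q(z) = z^2 + z - 56, each pole is simple, so Res(f, z₀) = P(z₀)/Q'(z₀) with Q'(z) = 2*z + 1.
  Res(f, -8) = P(-8)/Q'(-8) = (-25)/(-15) = 5/3
  Res(f, 7) = P(7)/Q'(7) = (20)/(15) = 4/3

Sum of residues inside C: 3
∮_C f(z) dz = 2πi · (3) = 6*I*pi

Final answer: 6*I*pi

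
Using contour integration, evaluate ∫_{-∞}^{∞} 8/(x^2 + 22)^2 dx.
Let f(z) = 8/(z^2 + 22)^2. The denominator has no real zeros and deg Q - deg P = 4 ≥ 2, so the integral of f over the upper semicircle |z| = R tends to 0 as R → ∞. Closing the contour in the upper half-plane,
  ∫_{-∞}^{∞} f(x) dx = 2πi · Σ Res(f, z_k)  over the poles with Im z_k > 0.

Zeros of the denominator: z^2 + 22 = 0 gives z = ±sqrt(22)*I.
Upper half-plane: z = sqrt(22)*I (a pole of order 2).

Write f(z) = g(z)/(z - sqrt(22)*I)^2 with g(z) = 8/(z + sqrt(22)*I)^2. For a double pole, Res(f, z₀) = g'(z₀):
  g'(z) = -16/(z + sqrt(22)*I)^3
  Res(f, sqrt(22)*I) = g'(sqrt(22)*I) = -sqrt(22)*I/242

∫_{-∞}^{∞} f(x) dx = 2πi · (-sqrt(22)*I/242) = sqrt(22)*pi/121

Final answer: sqrt(22)*pi/121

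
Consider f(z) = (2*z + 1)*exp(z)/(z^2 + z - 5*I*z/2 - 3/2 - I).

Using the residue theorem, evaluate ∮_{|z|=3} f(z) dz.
By the residue theorem, ∮_C f(z) dz = 2πi · (sum of the residues of f at the poles inside |z| = 3).

The denominator factors as (z - I)*(z + 1 - 3*I/2), so the singularities of f are simple poles at z = I, z = -1 + 3*I/2.
  |I|² = 1 < 9 = 3², so this pole is inside the contour.
  |-1 + 3*I/2|² = 13/4 < 9 = 3², so this pole is inside the contour.

With P(z) = (2*z + 1)*exp(z) and Q(z) = z^2 + z - 5*I*z/2 - 3/2 - I, each pole is simple, so Res(f, z₀) = P(z₀)/Q'(z₀) with Q'(z) = 2*z + 1 - 5*I/2.
  Res(f, I) = P(I)/Q'(I) = ((1 + 2*I)*exp(I))/(1 - I/2) = 2*I*exp(I)
  Res(f, -1 + 3*I/2) = P(-1 + 3*I/2)/Q'(-1 + 3*I/2) = ((-1 + 3*I)*exp(-1 + 3*I/2))/(-1 + I/2) = (2 - 2*I)*exp(-1 + 3*I/2)

Sum of residues inside C: (2 - 2*I)*exp(-1 + 3*I/2) + 2*I*exp(I)
∮_C f(z) dz = 2πi · ((2 - 2*I)*exp(-1 + 3*I/2) + 2*I*exp(I)) = -4*pi*exp(I) + pi*(4 + 4*I)*exp(-1 + 3*I/2)

Final answer: -4*pi*exp(I) + pi*(4 + 4*I)*exp(-1 + 3*I/2)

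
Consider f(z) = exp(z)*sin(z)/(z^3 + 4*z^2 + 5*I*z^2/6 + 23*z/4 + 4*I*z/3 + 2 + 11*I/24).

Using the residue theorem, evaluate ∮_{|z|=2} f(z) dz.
By the residue theorem, ∮_C f(z) dz = 2πi · (sum of the residues of f at the poles inside |z| = 2).

The denominator factors as (z + 1/2)*(z + 2 + 3*I/2)*(z + 3/2 - 2*I/3), so the singularities of f are simple poles at z = -1/2, z = -2 - 3*I/2, z = -3/2 + 2*I/3.
  |-1/2|² = 1/4 < 4 = 2², so this pole is inside the contour.
  |-2 - 3*I/2|² = 25/4 > 4 = 2², so this pole is outside the contour.
  |-3/2 + 2*I/3|² = 97/36 < 4 = 2², so this pole is inside the contour.

With P(z) = exp(z)*sin(z) and Q(z) = z^3 + 4*z^2 + 5*I*z^2/6 + 23*z/4 + 4*I*z/3 + 2 + 11*I/24, each pole is simple, so Res(f, z₀) = P(z₀)/Q'(z₀) with Q'(z) = 3*z^2 + 8*z + 5*I*z/3 + 23/4 + 4*I/3.
  Res(f, -1/2) = P(-1/2)/Q'(-1/2) = (-exp(-1/2)*sin(1/2))/(5/2 + I/2) = (-5/13 + I/13)*exp(-1/2)*sin(1/2)
  Res(f, -3/2 + 2*I/3) = P(-3/2 + 2*I/3)/Q'(-3/2 + 2*I/3) = (-exp(-3/2 + 2*I/3)*sin(3/2 - 2*I/3))/(-35/18 - 11*I/6) = (315/1157 - 297*I/1157)*exp(-3/2 + 2*I/3)*sin(3/2 - 2*I/3)

Sum of residues inside C: (315/1157 - 297*I/1157)*exp(-3/2 + 2*I/3)*sin(3/2 - 2*I/3) + (-5/13 + I/13)*exp(-1/2)*sin(1/2)
∮_C f(z) dz = 2πi · ((315/1157 - 297*I/1157)*exp(-3/2 + 2*I/3)*sin(3/2 - 2*I/3) + (-5/13 + I/13)*exp(-1/2)*sin(1/2)) = pi*(-2/13 - 10*I/13)*exp(-1/2)*sin(1/2) + pi*(594/1157 + 630*I/1157)*exp(-3/2 + 2*I/3)*sin(3/2 - 2*I/3)

Final answer: pi*(-2/13 - 10*I/13)*exp(-1/2)*sin(1/2) + pi*(594/1157 + 630*I/1157)*exp(-3/2 + 2*I/3)*sin(3/2 - 2*I/3)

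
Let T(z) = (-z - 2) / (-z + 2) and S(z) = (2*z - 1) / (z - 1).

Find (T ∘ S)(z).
(T ∘ S)(z) = T(S(z)) = ((-1)*S(z) + (-2))/((-1)*S(z) + (2)). Multiply numerator and denominator by z - 1:
  numerator:   (-1)*(2*z - 1) + (-2)*(z - 1) = -4*z + 3
  denominator: (-1)*(2*z - 1) + (2)*(z - 1) = -1
(T ∘ S)(z) = (-4*z + 3)/(-1) = 4*z - 3

Final answer: 4*z - 3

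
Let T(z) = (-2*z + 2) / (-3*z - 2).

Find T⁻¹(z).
Set w = T(z) = (-2*z + 2) / (-3*z - 2) and solve for z:
  w*(-3*z - 2) = -2*z + 2
  -2*w + z*(2 - 3*w) - 2 = 0
  z*(2 - 3*w) = 2*w + 2
  z = (-2*w - 2)/(3*w - 2)
Renaming the variable, T⁻¹(z) = (-2*z - 2)/(3*z - 2).
(Check: ad - bc = 10 ≠ 0, so T is invertible.)

Final answer: (-2*z - 2)/(3*z - 2)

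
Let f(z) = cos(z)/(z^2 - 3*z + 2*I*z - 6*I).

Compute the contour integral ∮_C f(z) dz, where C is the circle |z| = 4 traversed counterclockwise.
By the residue theorem, ∮_C f(z) dz = 2πi · (sum of the residues of f at the poles inside |z| = 4).

The denominator factors as (z + 2*I)*(z - 3), so the singularities of f are simple poles at z = -2*I, z = 3.
  |-2*I|² = 4 < 16 = 4², so this pole is inside the contour.
  |3|² = 9 < 16 = 4², so this pole is inside the contour.

With P(z) = cos(z) and Q(z) = z^2 - 3*z + 2*I*z - 6*I, each pole is simple, so Res(f, z₀) = P(z₀)/Q'(z₀) with Q'(z) = 2*z - 3 + 2*I.
  Res(f, -2*I) = P(-2*I)/Q'(-2*I) = (cosh(2))/(-3 - 2*I) = (-3/13 + 2*I/13)*cosh(2)
  Res(f, 3) = P(3)/Q'(3) = (cos(3))/(3 + 2*I) = (3/13 - 2*I/13)*cos(3)

Sum of residues inside C: (3/13 - 2*I/13)*cos(3) + (-3/13 + 2*I/13)*cosh(2)
∮_C f(z) dz = 2πi · ((3/13 - 2*I/13)*cos(3) + (-3/13 + 2*I/13)*cosh(2)) = pi*(-4/13 - 6*I/13)*cosh(2) + pi*(4/13 + 6*I/13)*cos(3)

Final answer: pi*(-4/13 - 6*I/13)*cosh(2) + pi*(4/13 + 6*I/13)*cos(3)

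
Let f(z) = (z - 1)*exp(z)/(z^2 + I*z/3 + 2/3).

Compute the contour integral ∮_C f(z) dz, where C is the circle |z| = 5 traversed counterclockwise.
By the residue theorem, ∮_C f(z) dz = 2πi · (sum of the residues of f at the poles inside |z| = 5).

The denominator factors as (z - 2*I/3)*(z + I), so the singularities of f are simple poles at z = 2*I/3, z = -I.
  |2*I/3|² = 4/9 < 25 = 5², so this pole is inside the contour.
  |-I|² = 1 < 25 = 5², so this pole is inside the contour.

With P(z) = (z - 1)*exp(z) and Q(z) = z^2 + I*z/3 + 2/3, each pole is simple, so Res(f, z₀) = P(z₀)/Q'(z₀) with Q'(z) = 2*z + I/3.
  Res(f, 2*I/3) = P(2*I/3)/Q'(2*I/3) = ((-1 + 2*I/3)*exp(2*I/3))/(5*I/3) = (2/5 + 3*I/5)*exp(2*I/3)
  Res(f, -I) = P(-I)/Q'(-I) = ((-1 - I)*exp(-I))/(-5*I/3) = (3/5 - 3*I/5)*exp(-I)

Sum of residues inside C: (3/5 - 3*I/5)*exp(-I) + (2/5 + 3*I/5)*exp(2*I/3)
∮_C f(z) dz = 2πi · ((3/5 - 3*I/5)*exp(-I) + (2/5 + 3*I/5)*exp(2*I/3)) = pi*(6/5 + 6*I/5)*exp(-I) + pi*(-6/5 + 4*I/5)*exp(2*I/3)

Final answer: pi*(6/5 + 6*I/5)*exp(-I) + pi*(-6/5 + 4*I/5)*exp(2*I/3)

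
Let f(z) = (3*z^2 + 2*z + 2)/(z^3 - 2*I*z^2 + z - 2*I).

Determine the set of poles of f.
The singularities of f are the zeros of the denominator. Factoring,
  z^3 - 2*I*z^2 + z - 2*I = (z + I)*(z - 2*I)*(z - I)
so the candidates are z = -I, z = 2*I, z = I.

Check the numerator P(z) = 3*z^2 + 2*z + 2 at each one:
  P(-I) = -1 - 2*I ≠ 0, so z = -I is a (simple) pole.
  P(2*I) = -10 + 4*I ≠ 0, so z = 2*I is a (simple) pole.
  P(I) = -1 + 2*I ≠ 0, so z = I is a (simple) pole.

Poles of f: {-I, I, 2*I}

Final answer: {-I, I, 2*I}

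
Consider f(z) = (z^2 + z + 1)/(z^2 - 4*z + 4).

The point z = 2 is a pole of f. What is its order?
Factor the denominator:
  z^2 - 4*z + 4 = (z - 2)^2

The numerator P(z) = z^2 + z + 1 has P(2) = 7 ≠ 0, so no factor of (z - 2) cancels.
Near z = 2 we can therefore write f(z) = g(z)/(z - 2)^2 with g analytic at 2 and g(2) ≠ 0 (g is just the numerator).

Hence z = 2 is a pole of order 2.

Final answer: 2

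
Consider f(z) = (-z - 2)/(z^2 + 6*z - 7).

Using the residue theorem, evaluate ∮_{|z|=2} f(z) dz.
By the residue theorem, ∮_C f(z) dz = 2πi · (sum of the residues of f at the poles inside |z| = 2).

The denominator factors as (z + 7)*(z - 1), so the singularities of f are simple poles at z = -7, z = 1.
  |-7|² = 49 > 4 = 2², so this pole is outside the contour.
  |1|² = 1 < 4 = 2², so this pole is inside the contour.

With P(z) = -z - 2 and Q(z) = z^2 + 6*z - 7, each pole is simple, so Res(f, z₀) = P(z₀)/Q'(z₀) with Q'(z) = 2*z + 6.
  Res(f, 1) = P(1)/Q'(1) = (-3)/(8) = -3/8

∮_C f(z) dz = 2πi · (-3/8) = -3*I*pi/4

Final answer: -3*I*pi/4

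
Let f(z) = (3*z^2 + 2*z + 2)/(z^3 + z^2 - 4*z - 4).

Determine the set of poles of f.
{-2, -1, 2}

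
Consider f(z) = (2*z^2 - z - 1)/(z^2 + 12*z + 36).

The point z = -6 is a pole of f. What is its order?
Factor the denominator:
  z^2 + 12*z + 36 = (z + 6)^2

The numerator P(z) = 2*z^2 - z - 1 has P(-6) = 77 ≠ 0, so no factor of (z + 6) cancels.
Near z = -6 we can therefore write f(z) = g(z)/(z + 6)^2 with g analytic at -6 and g(-6) ≠ 0 (g is just the numerator).

Hence z = -6 is a pole of order 2.

Final answer: 2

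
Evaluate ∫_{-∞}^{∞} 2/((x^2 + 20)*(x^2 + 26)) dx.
Let f(z) = 2/((z^2 + 20)*(z^2 + 26)). The denominator has no real zeros and deg Q - deg P = 4 ≥ 2, so the integral of f over the upper semicircle |z| = R tends to 0 as R → ∞. Closing the contour in the upper half-plane,
  ∫_{-∞}^{∞} f(x) dx = 2πi · Σ Res(f, z_k)  over the poles with Im z_k > 0.

Zeros of the denominator: z^2 + 26 = 0 gives z = ±sqrt(26)*I; z^2 + 20 = 0 gives z = ±2*sqrt(5)*I.
Upper half-plane: z = sqrt(26)*I, z = 2*sqrt(5)*I (simple).

Each pole is a simple zero of Q(z) = z^4 + 46*z^2 + 520, so Res(f, z₀) = P(z₀)/Q'(z₀) with P(z) = 2, Q'(z) = 4*z^3 + 92*z:
  Res(f, sqrt(26)*I) = (2)/(-12*sqrt(26)*I) = sqrt(26)*I/156
  Res(f, 2*sqrt(5)*I) = (2)/(24*sqrt(5)*I) = -sqrt(5)*I/60

Sum of residues: I*(-sqrt(5)/60 + sqrt(26)/156)
∫_{-∞}^{∞} f(x) dx = 2πi · (I*(-sqrt(5)/60 + sqrt(26)/156)) = pi*(-5*sqrt(26) + 13*sqrt(5))/390

Final answer: pi*(-5*sqrt(26) + 13*sqrt(5))/390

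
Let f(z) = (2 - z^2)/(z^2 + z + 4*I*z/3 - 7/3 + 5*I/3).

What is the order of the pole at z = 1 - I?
1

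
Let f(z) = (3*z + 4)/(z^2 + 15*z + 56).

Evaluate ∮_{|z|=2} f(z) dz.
By the residue theorem, ∮_C f(z) dz = 2πi · (sum of the residues of f at the poles inside |z| = 2).

The denominator factors as (z + 8)*(z + 7), so the singularities of f are simple poles at z = -8, z = -7.
  |-8|² = 64 > 4 = 2², so this pole is outside the contour.
  |-7|² = 49 > 4 = 2², so this pole is outside the contour.

No pole lies inside the contour, so f is analytic on and inside C and the integral is 0 (Cauchy's theorem).

Final answer: 0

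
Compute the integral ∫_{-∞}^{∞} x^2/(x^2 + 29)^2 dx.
Let f(z) = z^2/(z^2 + 29)^2. The denominator has no real zeros and deg Q - deg P = 2 ≥ 2, so the integral of f over the upper semicircle |z| = R tends to 0 as R → ∞. Closing the contour in the upper half-plane,
  ∫_{-∞}^{∞} f(x) dx = 2πi · Σ Res(f, z_k)  over the poles with Im z_k > 0.

Zeros of the denominator: z^2 + 29 = 0 gives z = ±sqrt(29)*I.
Upper half-plane: z = sqrt(29)*I (a pole of order 2).

Write f(z) = g(z)/(z - sqrt(29)*I)^2 with g(z) = z^2/(z + sqrt(29)*I)^2. For a double pole, Res(f, z₀) = g'(z₀):
  g'(z) = 2*sqrt(29)*I*z/(z + sqrt(29)*I)^3
  Res(f, sqrt(29)*I) = g'(sqrt(29)*I) = -sqrt(29)*I/116

∫_{-∞}^{∞} f(x) dx = 2πi · (-sqrt(29)*I/116) = sqrt(29)*pi/58

Final answer: sqrt(29)*pi/58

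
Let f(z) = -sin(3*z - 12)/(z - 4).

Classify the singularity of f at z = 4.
Let u = z - 4. The argument of sin is 3*z - 12 = 3u, so
  f = -sin(3u)/u = -((3u) - (3u)^3/6 + ...)/u = -3 + (9/2)*u^2 - ...
The Laurent expansion about u = 0 has no negative powers; equivalently lim_{z→4} f(z) = -3 exists and is finite.
So the singularity is removable.

Final answer: removable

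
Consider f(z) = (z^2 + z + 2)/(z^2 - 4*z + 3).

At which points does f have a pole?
{1, 3}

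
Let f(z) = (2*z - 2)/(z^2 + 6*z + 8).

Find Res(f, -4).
Write f(z) = P(z)/Q(z) with P(z) = 2*z - 2 and Q(z) = z^2 + 6*z + 8.
The denominator factors as Q(z) = (z + 4)*(z + 2), so z = -4 is a simple zero of Q and P is analytic there; z = -4 is therefore a simple pole and
  Res(f, z₀) = P(z₀)/Q'(z₀).

Q'(z) = 2*z + 6, so Q'(-4) = -2.
P(-4) = -10.

Res(f, -4) = (-10)/(-2) = 5

Final answer: 5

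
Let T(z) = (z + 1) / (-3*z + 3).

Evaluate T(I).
Substitute z = I:
  numerator:   (I) + 1 = 1 + I
  denominator: -3*(I) + 3 = 3 - 3*I
T(I) = (1 + I)/(3 - 3*I); multiplying numerator and denominator by the conjugate 3 + 3*I gives (6*I)/18 = I/3

Final answer: I/3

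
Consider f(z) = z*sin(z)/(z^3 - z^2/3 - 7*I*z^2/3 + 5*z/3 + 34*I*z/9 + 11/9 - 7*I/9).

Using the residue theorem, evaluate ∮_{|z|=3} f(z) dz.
By the residue theorem, ∮_C f(z) dz = 2πi · (sum of the residues of f at the poles inside |z| = 3).

The denominator factors as (z + 2/3 - 3*I)*(z - I/3)*(z - 1 + I), so the singularities of f are simple poles at z = -2/3 + 3*I, z = I/3, z = 1 - I.
  |-2/3 + 3*I|² = 85/9 > 9 = 3², so this pole is outside the contour.
  |I/3|² = 1/9 < 9 = 3², so this pole is inside the contour.
  |1 - I|² = 2 < 9 = 3², so this pole is inside the contour.

With P(z) = z*sin(z) and Q(z) = z^3 - z^2/3 - 7*I*z^2/3 + 5*z/3 + 34*I*z/9 + 11/9 - 7*I/9, each pole is simple, so Res(f, z₀) = P(z₀)/Q'(z₀) with Q'(z) = 3*z^2 - 2*z/3 - 14*I*z/3 + 5/3 + 34*I/9.
  Res(f, I/3) = P(I/3)/Q'(I/3) = (-sinh(1/3)/3)/(26/9 + 32*I/9) = (-39/850 + 24*I/425)*sinh(1/3)
  Res(f, 1 - I) = P(1 - I)/Q'(1 - I) = ((1 - I)*sin(1 - I))/(-11/3 - 56*I/9) = (207/4225 + 801*I/4225)*sin(1 - I)

Sum of residues inside C: (-39/850 + 24*I/425)*sinh(1/3) + (207/4225 + 801*I/4225)*sin(1 - I)
∮_C f(z) dz = 2πi · ((-39/850 + 24*I/425)*sinh(1/3) + (207/4225 + 801*I/4225)*sin(1 - I)) = pi*(-48/425 - 39*I/425)*sinh(1/3) + pi*(-1602/4225 + 414*I/4225)*sin(1 - I)

Final answer: pi*(-48/425 - 39*I/425)*sinh(1/3) + pi*(-1602/4225 + 414*I/4225)*sin(1 - I)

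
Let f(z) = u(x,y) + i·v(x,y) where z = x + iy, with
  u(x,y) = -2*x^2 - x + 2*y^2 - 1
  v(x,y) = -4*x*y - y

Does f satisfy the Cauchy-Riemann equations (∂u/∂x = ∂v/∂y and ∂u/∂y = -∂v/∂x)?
∂u/∂x = -4*x - 1
∂v/∂y = -4*x - 1
∂u/∂y = 4*y
∂v/∂x = -4*y
∂u/∂x = ∂v/∂y and ∂u/∂y = -∂v/∂x hold identically; f is analytic.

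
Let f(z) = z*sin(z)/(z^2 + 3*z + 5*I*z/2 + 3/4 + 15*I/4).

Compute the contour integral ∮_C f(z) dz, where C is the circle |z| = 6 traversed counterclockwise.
By the residue theorem, ∮_C f(z) dz = 2πi · (sum of the residues of f at the poles inside |z| = 6).

The denominator factors as (z + 3/2 + 3*I/2)*(z + 3/2 + I), so the singularities of f are simple poles at z = -3/2 - 3*I/2, z = -3/2 - I.
  |-3/2 - 3*I/2|² = 9/2 < 36 = 6², so this pole is inside the contour.
  |-3/2 - I|² = 13/4 < 36 = 6², so this pole is inside the contour.

With P(z) = z*sin(z) and Q(z) = z^2 + 3*z + 5*I*z/2 + 3/4 + 15*I/4, each pole is simple, so Res(f, z₀) = P(z₀)/Q'(z₀) with Q'(z) = 2*z + 3 + 5*I/2.
  Res(f, -3/2 - 3*I/2) = P(-3/2 - 3*I/2)/Q'(-3/2 - 3*I/2) = ((3/2 + 3*I/2)*sin(3/2 + 3*I/2))/(-I/2) = (-3 + 3*I)*sin(3/2 + 3*I/2)
  Res(f, -3/2 - I) = P(-3/2 - I)/Q'(-3/2 - I) = ((3/2 + I)*sin(3/2 + I))/(I/2) = (2 - 3*I)*sin(3/2 + I)

Sum of residues inside C: (2 - 3*I)*sin(3/2 + I) + (-3 + 3*I)*sin(3/2 + 3*I/2)
∮_C f(z) dz = 2πi · ((2 - 3*I)*sin(3/2 + I) + (-3 + 3*I)*sin(3/2 + 3*I/2)) = pi*(-6 - 6*I)*sin(3/2 + 3*I/2) + pi*(6 + 4*I)*sin(3/2 + I)

Final answer: pi*(-6 - 6*I)*sin(3/2 + 3*I/2) + pi*(6 + 4*I)*sin(3/2 + I)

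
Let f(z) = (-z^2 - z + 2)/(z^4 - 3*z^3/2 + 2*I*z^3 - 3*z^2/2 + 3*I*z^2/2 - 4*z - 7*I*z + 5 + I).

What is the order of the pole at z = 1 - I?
Factor the denominator:
  z^4 - 3*z^3/2 + 2*I*z^3 - 3*z^2/2 + 3*I*z^2/2 - 4*z - 7*I*z + 5 + I = (z - 1 + I)^3*(z + 3/2 - I)

The numerator P(z) = -z^2 - z + 2 has P(1 - I) = 1 + 3*I ≠ 0, so no factor of (z - 1 + I) cancels.
Near z = 1 - I we can therefore write f(z) = g(z)/(z - 1 + I)^3 with g analytic at 1 - I and g(1 - I) ≠ 0 (g is the numerator divided by the remaining denominator factors).

Hence z = 1 - I is a pole of order 3.

Final answer: 3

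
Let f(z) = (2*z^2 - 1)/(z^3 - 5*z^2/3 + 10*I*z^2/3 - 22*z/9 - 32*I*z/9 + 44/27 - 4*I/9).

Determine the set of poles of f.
The singularities of f are the zeros of the denominator. Factoring,
  z^3 - 5*z^2/3 + 10*I*z^2/3 - 22*z/9 - 32*I*z/9 + 44/27 - 4*I/9 = (z - 2/3 + 2*I)*(z - 1 + 2*I/3)*(z + 2*I/3)
so the candidates are z = 2/3 - 2*I, z = 1 - 2*I/3, z = -2*I/3.

Check the numerator P(z) = 2*z^2 - 1 at each one:
  P(2/3 - 2*I) = -73/9 - 16*I/3 ≠ 0, so z = 2/3 - 2*I is a (simple) pole.
  P(1 - 2*I/3) = 1/9 - 8*I/3 ≠ 0, so z = 1 - 2*I/3 is a (simple) pole.
  P(-2*I/3) = -17/9 ≠ 0, so z = -2*I/3 is a (simple) pole.

Poles of f: {-2*I/3, 2/3 - 2*I, 1 - 2*I/3}

Final answer: {-2*I/3, 2/3 - 2*I, 1 - 2*I/3}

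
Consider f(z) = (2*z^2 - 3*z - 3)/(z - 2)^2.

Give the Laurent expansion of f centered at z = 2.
-1/(z - 2)^2 + 5/(z - 2) + 2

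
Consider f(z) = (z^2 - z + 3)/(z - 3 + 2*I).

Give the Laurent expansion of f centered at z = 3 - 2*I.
Put w = z - (3 - 2*I), i.e. z = w + 3 - 2*I. The denominator is w, so it suffices to rewrite the numerator in powers of w.

P(z) = z^2 - z + 3
P(w + 3 - 2*I) = 5 - 10*I + (5 - 4*I)*w + w^2

Dividing each term by w:
  f = (5 - 10*I)/w + 5 - 4*I + w

Substituting back w = z - 3 + 2*I:
  f(z) = (5 - 10*I)/(z - 3 + 2*I) + 5 - 4*I + (z - 3 + 2*I)

The series is finite because the numerator is a polynomial; the negative powers form the principal part, and the coefficient of 1/(z - 3 + 2*I) gives Res(f, 3 - 2*I) = 5 - 10*I.

Final answer: (5 - 10*I)/(z - 3 + 2*I) + 5 - 4*I + (z - 3 + 2*I)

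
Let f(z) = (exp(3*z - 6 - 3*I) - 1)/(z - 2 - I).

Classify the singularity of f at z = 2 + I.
removable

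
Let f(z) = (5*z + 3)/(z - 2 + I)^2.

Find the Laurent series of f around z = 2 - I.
Put w = z - (2 - I), i.e. z = w + 2 - I. The denominator is w^2, so it suffices to rewrite the numerator in powers of w.

P(z) = 5*z + 3
P(w + 2 - I) = 13 - 5*I + 5*w

Dividing each term by w^2:
  f = (13 - 5*I)/w^2 + 5/w

Substituting back w = z - 2 + I:
  f(z) = (13 - 5*I)/(z - 2 + I)^2 + 5/(z - 2 + I)

The series is finite because the numerator is a polynomial; the negative powers form the principal part, and the coefficient of 1/(z - 2 + I) gives Res(f, 2 - I) = 5.

Final answer: (13 - 5*I)/(z - 2 + I)^2 + 5/(z - 2 + I)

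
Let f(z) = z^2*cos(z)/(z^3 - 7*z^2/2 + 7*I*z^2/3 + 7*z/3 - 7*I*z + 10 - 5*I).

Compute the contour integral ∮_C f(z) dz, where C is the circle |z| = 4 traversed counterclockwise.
By the residue theorem, ∮_C f(z) dz = 2πi · (sum of the residues of f at the poles inside |z| = 4).

The denominator factors as (z + 1 + I/3)*(z - 3 - I)*(z - 3/2 + 3*I), so the singularities of f are simple poles at z = -1 - I/3, z = 3 + I, z = 3/2 - 3*I.
  |-1 - I/3|² = 10/9 < 16 = 4², so this pole is inside the contour.
  |3 + I|² = 10 < 16 = 4², so this pole is inside the contour.
  |3/2 - 3*I|² = 45/4 < 16 = 4², so this pole is inside the contour.

With P(z) = z^2*cos(z) and Q(z) = z^3 - 7*z^2/2 + 7*I*z^2/3 + 7*z/3 - 7*I*z + 10 - 5*I, each pole is simple, so Res(f, z₀) = P(z₀)/Q'(z₀) with Q'(z) = 3*z^2 - 7*z + 14*I*z/3 + 7/3 - 7*I.
  Res(f, -1 - I/3) = P(-1 - I/3)/Q'(-1 - I/3) = ((8/9 + 2*I/3)*cos(1 + I/3))/(122/9 - 22*I/3) = (29/962 + 63*I/962)*cos(1 + I/3)
  Res(f, 3 + I) = P(3 + I)/Q'(3 + I) = ((8 + 6*I)*cos(3 + I))/(2/3 + 18*I) = (51/146 - 63*I/146)*cos(3 + I)
  Res(f, 3/2 - 3*I) = P(3/2 - 3*I)/Q'(3/2 - 3*I) = ((-27/4 - 9*I)*cos(3/2 - 3*I))/(-173/12 - 6*I) = (21789/35113 + 12852*I/35113)*cos(3/2 - 3*I)

Sum of residues inside C: (29/962 + 63*I/962)*cos(1 + I/3) + (51/146 - 63*I/146)*cos(3 + I) + (21789/35113 + 12852*I/35113)*cos(3/2 - 3*I)
∮_C f(z) dz = 2πi · ((29/962 + 63*I/962)*cos(1 + I/3) + (51/146 - 63*I/146)*cos(3 + I) + (21789/35113 + 12852*I/35113)*cos(3/2 - 3*I)) = pi*(-25704/35113 + 43578*I/35113)*cos(3/2 - 3*I) + pi*(63/73 + 51*I/73)*cos(3 + I) + pi*(-63/481 + 29*I/481)*cos(1 + I/3)

Final answer: pi*(-25704/35113 + 43578*I/35113)*cos(3/2 - 3*I) + pi*(63/73 + 51*I/73)*cos(3 + I) + pi*(-63/481 + 29*I/481)*cos(1 + I/3)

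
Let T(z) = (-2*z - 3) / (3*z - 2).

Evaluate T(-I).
Substitute z = -I:
  numerator:   -2*(-I) - 3 = -3 + 2*I
  denominator: 3*(-I) - 2 = -2 - 3*I
T(-I) = (-3 + 2*I)/(-2 - 3*I); multiplying numerator and denominator by the conjugate -2 + 3*I gives (-13*I)/13 = -I

Final answer: -I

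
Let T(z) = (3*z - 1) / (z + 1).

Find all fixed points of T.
{1}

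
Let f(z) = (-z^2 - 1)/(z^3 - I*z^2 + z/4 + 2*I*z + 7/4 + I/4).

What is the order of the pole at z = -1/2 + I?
Factor the denominator:
  z^3 - I*z^2 + z/4 + 2*I*z + 7/4 + I/4 = (z + 1/2 - I)^2*(z - 1 + I)

The numerator P(z) = -z^2 - 1 has P(-1/2 + I) = -1/4 + I ≠ 0, so no factor of (z + 1/2 - I) cancels.
Near z = -1/2 + I we can therefore write f(z) = g(z)/(z + 1/2 - I)^2 with g analytic at -1/2 + I and g(-1/2 + I) ≠ 0 (g is the numerator divided by the remaining denominator factors).

Hence z = -1/2 + I is a pole of order 2.

Final answer: 2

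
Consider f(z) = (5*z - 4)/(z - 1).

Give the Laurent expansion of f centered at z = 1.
Put w = z - (1), i.e. z = w + 1. The denominator is w, so it suffices to rewrite the numerator in powers of w.

P(z) = 5*z - 4
P(w + 1) = 1 + 5*w

Dividing each term by w:
  f = 1/w + 5

Substituting back w = z - 1:
  f(z) = 1/(z - 1) + 5

The series is finite because the numerator is a polynomial; the negative powers form the principal part, and the coefficient of 1/(z - 1) gives Res(f, 1) = 1.

Final answer: 1/(z - 1) + 5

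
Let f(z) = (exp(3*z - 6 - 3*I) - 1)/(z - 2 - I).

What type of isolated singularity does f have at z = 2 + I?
Let u = z - 2 - I. The exponent is 3*z - 6 - 3*I = 3u, so
  f = (e^(3u) - 1)/u = ((3u) + (3u)^2/2 + (3u)^3/6 + ...)/u = 3 + (9/2)*u + (9/2)*u^2 + ...
The Laurent expansion about u = 0 has no negative powers; equivalently lim_{z→2 + I} f(z) = 3 exists and is finite.
So the singularity is removable.

Final answer: removable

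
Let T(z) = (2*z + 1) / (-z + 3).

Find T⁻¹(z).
Set w = T(z) = (2*z + 1) / (-z + 3) and solve for z:
  w*(-z + 3) = 2*z + 1
  3*w + z*(-w - 2) - 1 = 0
  z*(-w - 2) = 1 - 3*w
  z = (3*w - 1)/(w + 2)
Renaming the variable, T⁻¹(z) = (3*z - 1)/(z + 2).
(Check: ad - bc = 7 ≠ 0, so T is invertible.)

Final answer: (3*z - 1)/(z + 2)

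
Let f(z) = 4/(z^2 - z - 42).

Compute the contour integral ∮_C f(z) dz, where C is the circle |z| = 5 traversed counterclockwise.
By the residue theorem, ∮_C f(z) dz = 2πi · (sum of the residues of f at the poles inside |z| = 5).

The denominator factors as (z + 6)*(z - 7), so the singularities of f are simple poles at z = -6, z = 7.
  |-6|² = 36 > 25 = 5², so this pole is outside the contour.
  |7|² = 49 > 25 = 5², so this pole is outside the contour.

No pole lies inside the contour, so f is analytic on and inside C and the integral is 0 (Cauchy's theorem).

Final answer: 0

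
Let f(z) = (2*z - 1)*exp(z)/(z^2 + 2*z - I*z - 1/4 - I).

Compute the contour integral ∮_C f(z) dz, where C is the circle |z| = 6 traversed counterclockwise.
By the residue theorem, ∮_C f(z) dz = 2πi · (sum of the residues of f at the poles inside |z| = 6).

The denominator factors as (z + 2 - I/2)*(z - I/2), so the singularities of f are simple poles at z = -2 + I/2, z = I/2.
  |-2 + I/2|² = 17/4 < 36 = 6², so this pole is inside the contour.
  |I/2|² = 1/4 < 36 = 6², so this pole is inside the contour.

With P(z) = (2*z - 1)*exp(z) and Q(z) = z^2 + 2*z - I*z - 1/4 - I, each pole is simple, so Res(f, z₀) = P(z₀)/Q'(z₀) with Q'(z) = 2*z + 2 - I.
  Res(f, -2 + I/2) = P(-2 + I/2)/Q'(-2 + I/2) = ((-5 + I)*exp(-2 + I/2))/(-2) = (5/2 - I/2)*exp(-2 + I/2)
  Res(f, I/2) = P(I/2)/Q'(I/2) = ((-1 + I)*exp(I/2))/(2) = (-1/2 + I/2)*exp(I/2)

Sum of residues inside C: (5/2 - I/2)*exp(-2 + I/2) + (-1/2 + I/2)*exp(I/2)
∮_C f(z) dz = 2πi · ((5/2 - I/2)*exp(-2 + I/2) + (-1/2 + I/2)*exp(I/2)) = pi*(-1 - I)*exp(I/2) + pi*(1 + 5*I)*exp(-2 + I/2)

Final answer: pi*(-1 - I)*exp(I/2) + pi*(1 + 5*I)*exp(-2 + I/2)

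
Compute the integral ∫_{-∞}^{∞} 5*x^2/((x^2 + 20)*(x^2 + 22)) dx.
Let f(z) = 5*z^2/((z^2 + 20)*(z^2 + 22)). The denominator has no real zeros and deg Q - deg P = 2 ≥ 2, so the integral of f over the upper semicircle |z| = R tends to 0 as R → ∞. Closing the contour in the upper half-plane,
  ∫_{-∞}^{∞} f(x) dx = 2πi · Σ Res(f, z_k)  over the poles with Im z_k > 0.

Zeros of the denominator: z^2 + 22 = 0 gives z = ±sqrt(22)*I; z^2 + 20 = 0 gives z = ±2*sqrt(5)*I.
Upper half-plane: z = sqrt(22)*I, z = 2*sqrt(5)*I (simple).

Each pole is a simple zero of Q(z) = z^4 + 42*z^2 + 440, so Res(f, z₀) = P(z₀)/Q'(z₀) with P(z) = 5*z^2, Q'(z) = 4*z^3 + 84*z:
  Res(f, sqrt(22)*I) = (-110)/(-4*sqrt(22)*I) = -5*sqrt(22)*I/4
  Res(f, 2*sqrt(5)*I) = (-100)/(8*sqrt(5)*I) = 5*sqrt(5)*I/2

Sum of residues: 5*I*(-sqrt(22) + 2*sqrt(5))/4
∫_{-∞}^{∞} f(x) dx = 2πi · (5*I*(-sqrt(22) + 2*sqrt(5))/4) = 5*pi*(-2*sqrt(5) + sqrt(22))/2

Final answer: 5*pi*(-2*sqrt(5) + sqrt(22))/2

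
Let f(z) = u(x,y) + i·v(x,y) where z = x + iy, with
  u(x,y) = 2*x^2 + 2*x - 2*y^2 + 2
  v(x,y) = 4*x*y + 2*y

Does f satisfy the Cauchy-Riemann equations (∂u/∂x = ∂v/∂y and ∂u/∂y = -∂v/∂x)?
∂u/∂x = 4*x + 2
∂v/∂y = 4*x + 2
∂u/∂y = -4*y
∂v/∂x = 4*y
∂u/∂x = ∂v/∂y and ∂u/∂y = -∂v/∂x hold identically; f is analytic.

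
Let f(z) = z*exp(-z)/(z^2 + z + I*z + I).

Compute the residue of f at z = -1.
exp(1)*(1/2 + I/2)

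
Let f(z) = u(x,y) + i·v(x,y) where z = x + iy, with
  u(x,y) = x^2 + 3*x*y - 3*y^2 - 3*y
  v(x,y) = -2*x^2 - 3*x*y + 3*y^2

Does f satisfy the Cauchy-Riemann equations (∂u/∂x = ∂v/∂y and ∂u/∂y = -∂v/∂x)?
∂u/∂x = 2*x + 3*y
∂v/∂y = -3*x + 6*y
∂u/∂y = 3*x - 6*y - 3
∂v/∂x = -4*x - 3*y
∂u/∂x ≠ ∂v/∂y and ∂u/∂y ≠ -∂v/∂x; the Cauchy-Riemann equations are not satisfied, so f is not analytic.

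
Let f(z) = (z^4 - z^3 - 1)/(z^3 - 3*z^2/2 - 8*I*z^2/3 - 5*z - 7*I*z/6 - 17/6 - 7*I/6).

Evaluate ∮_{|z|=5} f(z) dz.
By the residue theorem, ∮_C f(z) dz = 2πi · (sum of the residues of f at the poles inside |z| = 5).

The denominator factors as (z + 1/2 + I/3)*(z + 1 - I)*(z - 3 - 2*I), so the singularities of f are simple poles at z = -1/2 - I/3, z = -1 + I, z = 3 + 2*I.
  |-1/2 - I/3|² = 13/36 < 25 = 5², so this pole is inside the contour.
  |-1 + I|² = 2 < 25 = 5², so this pole is inside the contour.
  |3 + 2*I|² = 13 < 25 = 5², so this pole is inside the contour.

With P(z) = z^4 - z^3 - 1 and Q(z) = z^3 - 3*z^2/2 - 8*I*z^2/3 - 5*z - 7*I*z/6 - 17/6 - 7*I/6, each pole is simple, so Res(f, z₀) = P(z₀)/Q'(z₀) with Q'(z) = 3*z^2 - 3*z - 16*I*z/3 - 5 - 7*I/6.
  Res(f, -1/2 - I/3) = P(-1/2 - I/3)/Q'(-1/2 - I/3) = (-1469/1296 + 11*I/36)/(-175/36 + 7*I/2) = 43853/239148 + 919*I/13286
  Res(f, -1 + I) = P(-1 + I)/Q'(-1 + I) = (-7 - 2*I)/(10/3 - 29*I/6) = -492/1241 - 1458*I/1241
  Res(f, 3 + 2*I) = P(3 + 2*I)/Q'(3 + 2*I) = (-111 + 74*I)/(35/3 + 77*I/6) = -1776/1547 + 11766*I/1547

Sum of residues inside C: -49/36 + 13*I/2
∮_C f(z) dz = 2πi · (-49/36 + 13*I/2) = pi*(-13 - 49*I/18)

Final answer: pi*(-13 - 49*I/18)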